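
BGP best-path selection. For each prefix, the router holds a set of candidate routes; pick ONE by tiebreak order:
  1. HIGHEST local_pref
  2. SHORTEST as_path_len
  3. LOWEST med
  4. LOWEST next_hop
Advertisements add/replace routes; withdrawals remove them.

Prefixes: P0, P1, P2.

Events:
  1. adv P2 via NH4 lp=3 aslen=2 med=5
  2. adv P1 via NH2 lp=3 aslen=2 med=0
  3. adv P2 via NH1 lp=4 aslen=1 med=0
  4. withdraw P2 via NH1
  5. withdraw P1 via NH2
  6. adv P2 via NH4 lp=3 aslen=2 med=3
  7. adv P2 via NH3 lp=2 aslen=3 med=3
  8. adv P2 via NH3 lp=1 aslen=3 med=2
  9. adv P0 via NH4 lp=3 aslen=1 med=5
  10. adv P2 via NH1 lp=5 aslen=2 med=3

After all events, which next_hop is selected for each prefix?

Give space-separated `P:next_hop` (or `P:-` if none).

Answer: P0:NH4 P1:- P2:NH1

Derivation:
Op 1: best P0=- P1=- P2=NH4
Op 2: best P0=- P1=NH2 P2=NH4
Op 3: best P0=- P1=NH2 P2=NH1
Op 4: best P0=- P1=NH2 P2=NH4
Op 5: best P0=- P1=- P2=NH4
Op 6: best P0=- P1=- P2=NH4
Op 7: best P0=- P1=- P2=NH4
Op 8: best P0=- P1=- P2=NH4
Op 9: best P0=NH4 P1=- P2=NH4
Op 10: best P0=NH4 P1=- P2=NH1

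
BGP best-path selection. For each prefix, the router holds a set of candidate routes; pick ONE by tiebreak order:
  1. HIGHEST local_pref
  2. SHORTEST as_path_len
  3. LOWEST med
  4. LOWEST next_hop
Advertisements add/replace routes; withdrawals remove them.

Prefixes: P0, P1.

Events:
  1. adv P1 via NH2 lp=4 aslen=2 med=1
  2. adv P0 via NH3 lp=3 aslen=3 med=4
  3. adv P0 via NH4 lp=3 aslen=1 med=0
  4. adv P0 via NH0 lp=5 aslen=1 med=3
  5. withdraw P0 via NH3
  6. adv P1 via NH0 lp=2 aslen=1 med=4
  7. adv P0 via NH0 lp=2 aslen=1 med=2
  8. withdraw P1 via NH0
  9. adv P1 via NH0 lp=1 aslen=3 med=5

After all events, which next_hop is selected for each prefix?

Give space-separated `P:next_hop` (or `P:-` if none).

Op 1: best P0=- P1=NH2
Op 2: best P0=NH3 P1=NH2
Op 3: best P0=NH4 P1=NH2
Op 4: best P0=NH0 P1=NH2
Op 5: best P0=NH0 P1=NH2
Op 6: best P0=NH0 P1=NH2
Op 7: best P0=NH4 P1=NH2
Op 8: best P0=NH4 P1=NH2
Op 9: best P0=NH4 P1=NH2

Answer: P0:NH4 P1:NH2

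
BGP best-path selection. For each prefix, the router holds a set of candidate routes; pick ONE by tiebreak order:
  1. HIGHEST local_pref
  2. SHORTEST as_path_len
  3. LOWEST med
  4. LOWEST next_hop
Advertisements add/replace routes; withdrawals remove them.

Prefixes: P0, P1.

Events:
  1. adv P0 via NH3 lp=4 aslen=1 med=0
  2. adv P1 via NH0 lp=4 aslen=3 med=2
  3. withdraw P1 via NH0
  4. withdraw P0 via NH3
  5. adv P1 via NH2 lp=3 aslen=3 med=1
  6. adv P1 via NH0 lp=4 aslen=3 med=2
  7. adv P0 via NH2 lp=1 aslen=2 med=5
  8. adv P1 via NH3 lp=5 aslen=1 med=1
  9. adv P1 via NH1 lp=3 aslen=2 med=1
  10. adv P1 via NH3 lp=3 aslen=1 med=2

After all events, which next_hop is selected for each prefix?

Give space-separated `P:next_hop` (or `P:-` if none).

Op 1: best P0=NH3 P1=-
Op 2: best P0=NH3 P1=NH0
Op 3: best P0=NH3 P1=-
Op 4: best P0=- P1=-
Op 5: best P0=- P1=NH2
Op 6: best P0=- P1=NH0
Op 7: best P0=NH2 P1=NH0
Op 8: best P0=NH2 P1=NH3
Op 9: best P0=NH2 P1=NH3
Op 10: best P0=NH2 P1=NH0

Answer: P0:NH2 P1:NH0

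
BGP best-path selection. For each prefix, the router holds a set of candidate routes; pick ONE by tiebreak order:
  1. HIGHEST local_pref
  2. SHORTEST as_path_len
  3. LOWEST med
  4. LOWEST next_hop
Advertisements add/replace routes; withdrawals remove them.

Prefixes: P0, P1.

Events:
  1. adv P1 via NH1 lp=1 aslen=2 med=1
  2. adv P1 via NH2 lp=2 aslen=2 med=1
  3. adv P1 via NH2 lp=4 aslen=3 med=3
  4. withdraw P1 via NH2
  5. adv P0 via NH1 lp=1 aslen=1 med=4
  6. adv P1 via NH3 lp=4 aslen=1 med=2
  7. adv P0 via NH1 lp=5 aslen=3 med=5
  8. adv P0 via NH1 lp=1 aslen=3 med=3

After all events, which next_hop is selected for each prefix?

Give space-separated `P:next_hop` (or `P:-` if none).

Op 1: best P0=- P1=NH1
Op 2: best P0=- P1=NH2
Op 3: best P0=- P1=NH2
Op 4: best P0=- P1=NH1
Op 5: best P0=NH1 P1=NH1
Op 6: best P0=NH1 P1=NH3
Op 7: best P0=NH1 P1=NH3
Op 8: best P0=NH1 P1=NH3

Answer: P0:NH1 P1:NH3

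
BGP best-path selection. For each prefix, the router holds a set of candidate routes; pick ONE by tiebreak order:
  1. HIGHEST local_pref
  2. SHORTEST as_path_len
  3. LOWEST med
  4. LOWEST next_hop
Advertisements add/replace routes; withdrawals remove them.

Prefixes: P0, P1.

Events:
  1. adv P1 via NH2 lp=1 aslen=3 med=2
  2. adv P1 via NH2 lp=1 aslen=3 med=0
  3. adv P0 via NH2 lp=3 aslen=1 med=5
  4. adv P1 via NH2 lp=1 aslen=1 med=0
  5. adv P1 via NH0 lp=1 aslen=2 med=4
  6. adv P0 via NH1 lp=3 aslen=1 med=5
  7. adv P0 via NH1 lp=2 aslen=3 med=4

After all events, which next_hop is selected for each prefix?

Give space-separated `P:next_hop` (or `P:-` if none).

Op 1: best P0=- P1=NH2
Op 2: best P0=- P1=NH2
Op 3: best P0=NH2 P1=NH2
Op 4: best P0=NH2 P1=NH2
Op 5: best P0=NH2 P1=NH2
Op 6: best P0=NH1 P1=NH2
Op 7: best P0=NH2 P1=NH2

Answer: P0:NH2 P1:NH2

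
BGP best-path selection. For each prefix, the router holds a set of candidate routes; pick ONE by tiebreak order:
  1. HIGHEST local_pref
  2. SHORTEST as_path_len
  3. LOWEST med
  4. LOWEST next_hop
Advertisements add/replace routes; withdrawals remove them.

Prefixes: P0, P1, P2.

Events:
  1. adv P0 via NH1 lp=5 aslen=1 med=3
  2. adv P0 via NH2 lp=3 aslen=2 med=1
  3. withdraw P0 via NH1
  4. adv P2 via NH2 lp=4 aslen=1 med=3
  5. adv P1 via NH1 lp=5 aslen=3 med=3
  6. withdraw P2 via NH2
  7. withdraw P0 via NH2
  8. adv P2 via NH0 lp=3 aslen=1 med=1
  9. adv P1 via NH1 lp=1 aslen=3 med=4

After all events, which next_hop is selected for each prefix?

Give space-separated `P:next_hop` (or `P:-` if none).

Op 1: best P0=NH1 P1=- P2=-
Op 2: best P0=NH1 P1=- P2=-
Op 3: best P0=NH2 P1=- P2=-
Op 4: best P0=NH2 P1=- P2=NH2
Op 5: best P0=NH2 P1=NH1 P2=NH2
Op 6: best P0=NH2 P1=NH1 P2=-
Op 7: best P0=- P1=NH1 P2=-
Op 8: best P0=- P1=NH1 P2=NH0
Op 9: best P0=- P1=NH1 P2=NH0

Answer: P0:- P1:NH1 P2:NH0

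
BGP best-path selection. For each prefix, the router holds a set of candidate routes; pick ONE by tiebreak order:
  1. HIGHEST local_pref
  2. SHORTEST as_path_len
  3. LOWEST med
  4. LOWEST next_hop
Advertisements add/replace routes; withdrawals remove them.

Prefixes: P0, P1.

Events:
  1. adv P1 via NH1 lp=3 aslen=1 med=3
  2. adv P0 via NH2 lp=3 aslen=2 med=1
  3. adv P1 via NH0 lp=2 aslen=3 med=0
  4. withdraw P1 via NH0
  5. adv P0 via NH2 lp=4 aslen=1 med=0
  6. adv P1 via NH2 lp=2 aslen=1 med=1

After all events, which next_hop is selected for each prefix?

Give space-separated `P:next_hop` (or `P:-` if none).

Answer: P0:NH2 P1:NH1

Derivation:
Op 1: best P0=- P1=NH1
Op 2: best P0=NH2 P1=NH1
Op 3: best P0=NH2 P1=NH1
Op 4: best P0=NH2 P1=NH1
Op 5: best P0=NH2 P1=NH1
Op 6: best P0=NH2 P1=NH1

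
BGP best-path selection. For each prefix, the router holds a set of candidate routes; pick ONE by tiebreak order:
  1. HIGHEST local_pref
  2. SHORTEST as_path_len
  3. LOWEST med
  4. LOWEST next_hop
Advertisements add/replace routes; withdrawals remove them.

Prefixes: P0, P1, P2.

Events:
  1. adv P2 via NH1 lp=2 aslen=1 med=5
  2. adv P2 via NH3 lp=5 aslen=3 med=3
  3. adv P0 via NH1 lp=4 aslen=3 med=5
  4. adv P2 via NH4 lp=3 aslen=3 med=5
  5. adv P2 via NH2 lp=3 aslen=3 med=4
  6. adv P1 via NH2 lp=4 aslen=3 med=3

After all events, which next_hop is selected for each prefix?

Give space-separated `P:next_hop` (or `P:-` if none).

Op 1: best P0=- P1=- P2=NH1
Op 2: best P0=- P1=- P2=NH3
Op 3: best P0=NH1 P1=- P2=NH3
Op 4: best P0=NH1 P1=- P2=NH3
Op 5: best P0=NH1 P1=- P2=NH3
Op 6: best P0=NH1 P1=NH2 P2=NH3

Answer: P0:NH1 P1:NH2 P2:NH3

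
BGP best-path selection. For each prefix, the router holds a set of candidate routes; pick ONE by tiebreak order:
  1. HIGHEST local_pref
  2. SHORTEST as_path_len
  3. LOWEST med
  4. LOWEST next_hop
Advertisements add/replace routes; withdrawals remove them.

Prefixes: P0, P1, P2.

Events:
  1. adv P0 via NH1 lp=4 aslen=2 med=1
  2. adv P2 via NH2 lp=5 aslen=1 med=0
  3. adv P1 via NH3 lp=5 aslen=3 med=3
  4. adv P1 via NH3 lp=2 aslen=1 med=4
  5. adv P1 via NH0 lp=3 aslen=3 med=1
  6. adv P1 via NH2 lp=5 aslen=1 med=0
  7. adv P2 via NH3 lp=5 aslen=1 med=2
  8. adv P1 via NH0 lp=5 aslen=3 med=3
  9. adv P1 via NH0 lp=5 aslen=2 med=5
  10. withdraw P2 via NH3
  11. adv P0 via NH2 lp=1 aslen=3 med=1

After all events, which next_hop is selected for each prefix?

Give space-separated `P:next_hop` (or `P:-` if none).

Answer: P0:NH1 P1:NH2 P2:NH2

Derivation:
Op 1: best P0=NH1 P1=- P2=-
Op 2: best P0=NH1 P1=- P2=NH2
Op 3: best P0=NH1 P1=NH3 P2=NH2
Op 4: best P0=NH1 P1=NH3 P2=NH2
Op 5: best P0=NH1 P1=NH0 P2=NH2
Op 6: best P0=NH1 P1=NH2 P2=NH2
Op 7: best P0=NH1 P1=NH2 P2=NH2
Op 8: best P0=NH1 P1=NH2 P2=NH2
Op 9: best P0=NH1 P1=NH2 P2=NH2
Op 10: best P0=NH1 P1=NH2 P2=NH2
Op 11: best P0=NH1 P1=NH2 P2=NH2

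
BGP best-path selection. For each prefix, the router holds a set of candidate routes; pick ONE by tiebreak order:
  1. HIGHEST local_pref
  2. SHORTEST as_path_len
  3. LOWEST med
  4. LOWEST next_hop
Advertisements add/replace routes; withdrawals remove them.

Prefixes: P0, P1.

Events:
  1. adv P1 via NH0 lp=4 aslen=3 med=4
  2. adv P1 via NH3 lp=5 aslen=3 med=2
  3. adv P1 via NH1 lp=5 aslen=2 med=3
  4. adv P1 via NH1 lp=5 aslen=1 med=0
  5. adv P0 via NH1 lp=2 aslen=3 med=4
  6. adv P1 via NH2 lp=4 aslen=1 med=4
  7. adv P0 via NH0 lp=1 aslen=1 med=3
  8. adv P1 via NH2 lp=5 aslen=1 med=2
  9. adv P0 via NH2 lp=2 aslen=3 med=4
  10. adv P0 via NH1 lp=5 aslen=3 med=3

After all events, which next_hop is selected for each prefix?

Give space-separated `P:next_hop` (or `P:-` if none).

Op 1: best P0=- P1=NH0
Op 2: best P0=- P1=NH3
Op 3: best P0=- P1=NH1
Op 4: best P0=- P1=NH1
Op 5: best P0=NH1 P1=NH1
Op 6: best P0=NH1 P1=NH1
Op 7: best P0=NH1 P1=NH1
Op 8: best P0=NH1 P1=NH1
Op 9: best P0=NH1 P1=NH1
Op 10: best P0=NH1 P1=NH1

Answer: P0:NH1 P1:NH1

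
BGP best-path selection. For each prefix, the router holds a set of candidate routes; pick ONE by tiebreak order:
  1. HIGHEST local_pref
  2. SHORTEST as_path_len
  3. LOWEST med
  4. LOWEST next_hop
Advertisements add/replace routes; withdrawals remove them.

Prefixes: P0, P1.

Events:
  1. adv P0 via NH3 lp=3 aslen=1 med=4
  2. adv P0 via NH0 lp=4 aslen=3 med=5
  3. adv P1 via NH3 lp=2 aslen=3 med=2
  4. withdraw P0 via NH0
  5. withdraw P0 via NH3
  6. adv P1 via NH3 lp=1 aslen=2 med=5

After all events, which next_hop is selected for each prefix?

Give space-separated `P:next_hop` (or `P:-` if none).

Answer: P0:- P1:NH3

Derivation:
Op 1: best P0=NH3 P1=-
Op 2: best P0=NH0 P1=-
Op 3: best P0=NH0 P1=NH3
Op 4: best P0=NH3 P1=NH3
Op 5: best P0=- P1=NH3
Op 6: best P0=- P1=NH3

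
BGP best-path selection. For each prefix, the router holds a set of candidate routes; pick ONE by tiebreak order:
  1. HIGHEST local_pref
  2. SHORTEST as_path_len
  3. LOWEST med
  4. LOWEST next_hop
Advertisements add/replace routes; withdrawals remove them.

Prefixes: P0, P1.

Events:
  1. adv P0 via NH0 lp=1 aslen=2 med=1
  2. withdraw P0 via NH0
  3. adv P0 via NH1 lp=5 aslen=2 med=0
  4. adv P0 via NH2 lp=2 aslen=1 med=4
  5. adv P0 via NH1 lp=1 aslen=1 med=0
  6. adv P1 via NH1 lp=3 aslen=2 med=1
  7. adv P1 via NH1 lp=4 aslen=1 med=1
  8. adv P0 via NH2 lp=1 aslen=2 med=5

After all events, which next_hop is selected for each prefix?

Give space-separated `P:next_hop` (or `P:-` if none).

Answer: P0:NH1 P1:NH1

Derivation:
Op 1: best P0=NH0 P1=-
Op 2: best P0=- P1=-
Op 3: best P0=NH1 P1=-
Op 4: best P0=NH1 P1=-
Op 5: best P0=NH2 P1=-
Op 6: best P0=NH2 P1=NH1
Op 7: best P0=NH2 P1=NH1
Op 8: best P0=NH1 P1=NH1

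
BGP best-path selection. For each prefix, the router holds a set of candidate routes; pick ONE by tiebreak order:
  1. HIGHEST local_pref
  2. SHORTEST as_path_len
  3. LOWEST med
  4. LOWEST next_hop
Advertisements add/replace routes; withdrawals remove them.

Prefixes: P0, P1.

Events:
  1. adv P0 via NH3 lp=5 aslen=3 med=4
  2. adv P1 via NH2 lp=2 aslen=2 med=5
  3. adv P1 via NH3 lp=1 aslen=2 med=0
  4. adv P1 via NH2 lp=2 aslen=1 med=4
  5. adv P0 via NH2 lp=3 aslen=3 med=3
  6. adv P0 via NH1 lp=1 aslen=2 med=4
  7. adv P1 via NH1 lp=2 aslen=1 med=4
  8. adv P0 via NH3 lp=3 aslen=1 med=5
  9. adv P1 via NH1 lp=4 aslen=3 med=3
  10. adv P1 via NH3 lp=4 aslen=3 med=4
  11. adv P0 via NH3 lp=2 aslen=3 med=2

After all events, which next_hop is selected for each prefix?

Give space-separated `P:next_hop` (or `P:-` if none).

Op 1: best P0=NH3 P1=-
Op 2: best P0=NH3 P1=NH2
Op 3: best P0=NH3 P1=NH2
Op 4: best P0=NH3 P1=NH2
Op 5: best P0=NH3 P1=NH2
Op 6: best P0=NH3 P1=NH2
Op 7: best P0=NH3 P1=NH1
Op 8: best P0=NH3 P1=NH1
Op 9: best P0=NH3 P1=NH1
Op 10: best P0=NH3 P1=NH1
Op 11: best P0=NH2 P1=NH1

Answer: P0:NH2 P1:NH1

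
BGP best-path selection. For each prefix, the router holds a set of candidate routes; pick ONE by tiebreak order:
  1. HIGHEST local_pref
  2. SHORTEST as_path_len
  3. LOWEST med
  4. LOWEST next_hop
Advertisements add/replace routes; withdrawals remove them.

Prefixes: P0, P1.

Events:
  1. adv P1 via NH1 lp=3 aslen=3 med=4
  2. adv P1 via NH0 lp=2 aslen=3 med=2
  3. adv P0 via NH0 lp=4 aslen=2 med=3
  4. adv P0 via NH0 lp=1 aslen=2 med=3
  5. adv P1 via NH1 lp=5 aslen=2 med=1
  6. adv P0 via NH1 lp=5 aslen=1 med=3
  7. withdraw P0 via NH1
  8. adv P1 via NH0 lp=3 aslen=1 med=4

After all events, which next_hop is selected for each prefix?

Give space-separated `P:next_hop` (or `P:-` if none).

Answer: P0:NH0 P1:NH1

Derivation:
Op 1: best P0=- P1=NH1
Op 2: best P0=- P1=NH1
Op 3: best P0=NH0 P1=NH1
Op 4: best P0=NH0 P1=NH1
Op 5: best P0=NH0 P1=NH1
Op 6: best P0=NH1 P1=NH1
Op 7: best P0=NH0 P1=NH1
Op 8: best P0=NH0 P1=NH1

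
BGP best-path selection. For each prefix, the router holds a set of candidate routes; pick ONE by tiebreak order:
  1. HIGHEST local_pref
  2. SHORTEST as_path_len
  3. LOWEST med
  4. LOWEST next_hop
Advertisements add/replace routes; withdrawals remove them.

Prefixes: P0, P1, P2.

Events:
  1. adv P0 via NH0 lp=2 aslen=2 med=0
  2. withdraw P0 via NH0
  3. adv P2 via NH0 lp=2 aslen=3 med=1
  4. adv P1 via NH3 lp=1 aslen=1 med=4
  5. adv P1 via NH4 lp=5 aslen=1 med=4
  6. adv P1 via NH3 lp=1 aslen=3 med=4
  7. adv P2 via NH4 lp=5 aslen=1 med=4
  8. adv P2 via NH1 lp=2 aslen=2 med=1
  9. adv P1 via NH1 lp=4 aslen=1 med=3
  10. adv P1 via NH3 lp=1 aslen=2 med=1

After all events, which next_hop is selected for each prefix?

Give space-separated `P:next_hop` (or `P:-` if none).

Op 1: best P0=NH0 P1=- P2=-
Op 2: best P0=- P1=- P2=-
Op 3: best P0=- P1=- P2=NH0
Op 4: best P0=- P1=NH3 P2=NH0
Op 5: best P0=- P1=NH4 P2=NH0
Op 6: best P0=- P1=NH4 P2=NH0
Op 7: best P0=- P1=NH4 P2=NH4
Op 8: best P0=- P1=NH4 P2=NH4
Op 9: best P0=- P1=NH4 P2=NH4
Op 10: best P0=- P1=NH4 P2=NH4

Answer: P0:- P1:NH4 P2:NH4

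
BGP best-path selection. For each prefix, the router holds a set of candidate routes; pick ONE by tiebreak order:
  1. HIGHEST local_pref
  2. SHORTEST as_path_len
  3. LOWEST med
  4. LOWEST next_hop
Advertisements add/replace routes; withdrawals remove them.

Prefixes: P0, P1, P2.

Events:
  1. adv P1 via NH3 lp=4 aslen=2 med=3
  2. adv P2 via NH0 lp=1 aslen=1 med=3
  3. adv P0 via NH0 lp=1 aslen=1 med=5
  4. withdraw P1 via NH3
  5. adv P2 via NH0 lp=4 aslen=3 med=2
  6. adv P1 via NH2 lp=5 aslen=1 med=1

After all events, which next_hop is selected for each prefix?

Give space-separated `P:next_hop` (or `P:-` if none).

Op 1: best P0=- P1=NH3 P2=-
Op 2: best P0=- P1=NH3 P2=NH0
Op 3: best P0=NH0 P1=NH3 P2=NH0
Op 4: best P0=NH0 P1=- P2=NH0
Op 5: best P0=NH0 P1=- P2=NH0
Op 6: best P0=NH0 P1=NH2 P2=NH0

Answer: P0:NH0 P1:NH2 P2:NH0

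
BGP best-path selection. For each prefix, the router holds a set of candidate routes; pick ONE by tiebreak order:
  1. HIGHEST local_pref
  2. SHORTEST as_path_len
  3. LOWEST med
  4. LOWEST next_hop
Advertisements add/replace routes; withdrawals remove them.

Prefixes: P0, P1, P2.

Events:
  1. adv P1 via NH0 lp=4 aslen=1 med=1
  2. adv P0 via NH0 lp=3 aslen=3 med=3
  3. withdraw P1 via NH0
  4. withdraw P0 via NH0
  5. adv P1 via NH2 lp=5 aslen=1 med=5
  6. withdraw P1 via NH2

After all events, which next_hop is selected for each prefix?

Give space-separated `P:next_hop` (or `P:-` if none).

Op 1: best P0=- P1=NH0 P2=-
Op 2: best P0=NH0 P1=NH0 P2=-
Op 3: best P0=NH0 P1=- P2=-
Op 4: best P0=- P1=- P2=-
Op 5: best P0=- P1=NH2 P2=-
Op 6: best P0=- P1=- P2=-

Answer: P0:- P1:- P2:-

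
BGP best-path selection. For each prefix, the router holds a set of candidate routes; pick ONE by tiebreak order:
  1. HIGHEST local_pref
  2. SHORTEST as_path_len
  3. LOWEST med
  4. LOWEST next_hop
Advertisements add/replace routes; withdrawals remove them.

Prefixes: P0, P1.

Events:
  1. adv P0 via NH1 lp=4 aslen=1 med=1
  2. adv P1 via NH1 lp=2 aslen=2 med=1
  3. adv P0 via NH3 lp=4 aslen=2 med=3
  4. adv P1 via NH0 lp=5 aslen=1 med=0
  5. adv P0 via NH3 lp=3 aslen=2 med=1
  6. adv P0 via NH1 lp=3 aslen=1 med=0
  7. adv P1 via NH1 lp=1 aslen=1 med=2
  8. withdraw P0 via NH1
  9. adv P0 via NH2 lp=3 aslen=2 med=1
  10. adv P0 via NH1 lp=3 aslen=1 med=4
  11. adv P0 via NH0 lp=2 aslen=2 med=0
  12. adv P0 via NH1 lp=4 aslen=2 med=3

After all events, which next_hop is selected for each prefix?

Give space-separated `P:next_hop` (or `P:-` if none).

Answer: P0:NH1 P1:NH0

Derivation:
Op 1: best P0=NH1 P1=-
Op 2: best P0=NH1 P1=NH1
Op 3: best P0=NH1 P1=NH1
Op 4: best P0=NH1 P1=NH0
Op 5: best P0=NH1 P1=NH0
Op 6: best P0=NH1 P1=NH0
Op 7: best P0=NH1 P1=NH0
Op 8: best P0=NH3 P1=NH0
Op 9: best P0=NH2 P1=NH0
Op 10: best P0=NH1 P1=NH0
Op 11: best P0=NH1 P1=NH0
Op 12: best P0=NH1 P1=NH0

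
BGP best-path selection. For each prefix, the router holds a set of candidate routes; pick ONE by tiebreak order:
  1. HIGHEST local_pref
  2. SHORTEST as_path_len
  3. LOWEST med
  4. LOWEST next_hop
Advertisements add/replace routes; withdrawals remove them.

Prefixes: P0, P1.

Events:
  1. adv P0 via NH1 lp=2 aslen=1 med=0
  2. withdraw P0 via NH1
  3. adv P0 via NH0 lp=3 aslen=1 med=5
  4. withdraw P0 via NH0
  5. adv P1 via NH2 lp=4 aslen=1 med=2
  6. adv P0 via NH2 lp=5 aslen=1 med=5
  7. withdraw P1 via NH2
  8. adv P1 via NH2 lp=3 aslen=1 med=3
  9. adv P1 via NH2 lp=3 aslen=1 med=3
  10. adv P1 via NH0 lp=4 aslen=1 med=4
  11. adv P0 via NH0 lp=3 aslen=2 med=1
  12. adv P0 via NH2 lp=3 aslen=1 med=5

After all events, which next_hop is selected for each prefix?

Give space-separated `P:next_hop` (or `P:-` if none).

Op 1: best P0=NH1 P1=-
Op 2: best P0=- P1=-
Op 3: best P0=NH0 P1=-
Op 4: best P0=- P1=-
Op 5: best P0=- P1=NH2
Op 6: best P0=NH2 P1=NH2
Op 7: best P0=NH2 P1=-
Op 8: best P0=NH2 P1=NH2
Op 9: best P0=NH2 P1=NH2
Op 10: best P0=NH2 P1=NH0
Op 11: best P0=NH2 P1=NH0
Op 12: best P0=NH2 P1=NH0

Answer: P0:NH2 P1:NH0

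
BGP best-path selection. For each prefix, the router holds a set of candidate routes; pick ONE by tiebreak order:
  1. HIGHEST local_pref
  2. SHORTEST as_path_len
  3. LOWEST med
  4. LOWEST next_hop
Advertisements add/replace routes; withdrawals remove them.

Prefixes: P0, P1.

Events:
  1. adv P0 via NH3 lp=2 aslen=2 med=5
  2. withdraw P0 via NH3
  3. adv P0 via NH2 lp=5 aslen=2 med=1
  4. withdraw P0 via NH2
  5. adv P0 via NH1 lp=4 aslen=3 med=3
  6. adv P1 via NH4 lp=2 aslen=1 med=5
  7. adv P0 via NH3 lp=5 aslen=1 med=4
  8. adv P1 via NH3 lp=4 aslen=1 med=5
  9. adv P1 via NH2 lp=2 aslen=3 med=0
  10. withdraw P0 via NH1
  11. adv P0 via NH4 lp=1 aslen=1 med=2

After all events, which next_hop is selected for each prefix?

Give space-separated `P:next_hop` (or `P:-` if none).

Op 1: best P0=NH3 P1=-
Op 2: best P0=- P1=-
Op 3: best P0=NH2 P1=-
Op 4: best P0=- P1=-
Op 5: best P0=NH1 P1=-
Op 6: best P0=NH1 P1=NH4
Op 7: best P0=NH3 P1=NH4
Op 8: best P0=NH3 P1=NH3
Op 9: best P0=NH3 P1=NH3
Op 10: best P0=NH3 P1=NH3
Op 11: best P0=NH3 P1=NH3

Answer: P0:NH3 P1:NH3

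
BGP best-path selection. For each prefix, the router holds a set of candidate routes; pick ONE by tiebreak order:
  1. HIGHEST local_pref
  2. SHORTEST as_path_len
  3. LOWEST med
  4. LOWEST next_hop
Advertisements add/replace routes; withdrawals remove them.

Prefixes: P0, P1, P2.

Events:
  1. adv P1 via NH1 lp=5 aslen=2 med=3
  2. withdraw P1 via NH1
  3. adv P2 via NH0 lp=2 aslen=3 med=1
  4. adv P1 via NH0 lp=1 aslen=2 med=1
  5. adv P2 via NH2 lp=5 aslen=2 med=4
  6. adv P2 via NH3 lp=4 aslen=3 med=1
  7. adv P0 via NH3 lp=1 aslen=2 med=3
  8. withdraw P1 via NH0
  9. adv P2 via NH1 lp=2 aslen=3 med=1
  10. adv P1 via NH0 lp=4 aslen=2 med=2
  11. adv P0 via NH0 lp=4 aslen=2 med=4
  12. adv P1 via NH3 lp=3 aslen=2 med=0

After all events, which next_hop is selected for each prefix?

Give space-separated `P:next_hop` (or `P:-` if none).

Op 1: best P0=- P1=NH1 P2=-
Op 2: best P0=- P1=- P2=-
Op 3: best P0=- P1=- P2=NH0
Op 4: best P0=- P1=NH0 P2=NH0
Op 5: best P0=- P1=NH0 P2=NH2
Op 6: best P0=- P1=NH0 P2=NH2
Op 7: best P0=NH3 P1=NH0 P2=NH2
Op 8: best P0=NH3 P1=- P2=NH2
Op 9: best P0=NH3 P1=- P2=NH2
Op 10: best P0=NH3 P1=NH0 P2=NH2
Op 11: best P0=NH0 P1=NH0 P2=NH2
Op 12: best P0=NH0 P1=NH0 P2=NH2

Answer: P0:NH0 P1:NH0 P2:NH2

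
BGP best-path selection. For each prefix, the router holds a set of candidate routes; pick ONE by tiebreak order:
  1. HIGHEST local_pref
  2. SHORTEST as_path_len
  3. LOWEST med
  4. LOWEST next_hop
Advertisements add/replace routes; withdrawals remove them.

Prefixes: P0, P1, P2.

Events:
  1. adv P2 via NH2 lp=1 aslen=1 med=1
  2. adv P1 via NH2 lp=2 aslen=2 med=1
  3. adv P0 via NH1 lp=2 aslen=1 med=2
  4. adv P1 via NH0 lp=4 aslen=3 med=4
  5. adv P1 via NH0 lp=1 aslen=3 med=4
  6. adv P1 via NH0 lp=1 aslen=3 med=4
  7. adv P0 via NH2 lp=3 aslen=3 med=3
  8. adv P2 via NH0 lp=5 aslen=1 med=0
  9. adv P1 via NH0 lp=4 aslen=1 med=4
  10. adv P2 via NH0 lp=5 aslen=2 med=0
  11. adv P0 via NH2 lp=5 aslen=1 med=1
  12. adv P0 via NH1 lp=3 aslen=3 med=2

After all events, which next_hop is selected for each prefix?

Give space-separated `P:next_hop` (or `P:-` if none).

Answer: P0:NH2 P1:NH0 P2:NH0

Derivation:
Op 1: best P0=- P1=- P2=NH2
Op 2: best P0=- P1=NH2 P2=NH2
Op 3: best P0=NH1 P1=NH2 P2=NH2
Op 4: best P0=NH1 P1=NH0 P2=NH2
Op 5: best P0=NH1 P1=NH2 P2=NH2
Op 6: best P0=NH1 P1=NH2 P2=NH2
Op 7: best P0=NH2 P1=NH2 P2=NH2
Op 8: best P0=NH2 P1=NH2 P2=NH0
Op 9: best P0=NH2 P1=NH0 P2=NH0
Op 10: best P0=NH2 P1=NH0 P2=NH0
Op 11: best P0=NH2 P1=NH0 P2=NH0
Op 12: best P0=NH2 P1=NH0 P2=NH0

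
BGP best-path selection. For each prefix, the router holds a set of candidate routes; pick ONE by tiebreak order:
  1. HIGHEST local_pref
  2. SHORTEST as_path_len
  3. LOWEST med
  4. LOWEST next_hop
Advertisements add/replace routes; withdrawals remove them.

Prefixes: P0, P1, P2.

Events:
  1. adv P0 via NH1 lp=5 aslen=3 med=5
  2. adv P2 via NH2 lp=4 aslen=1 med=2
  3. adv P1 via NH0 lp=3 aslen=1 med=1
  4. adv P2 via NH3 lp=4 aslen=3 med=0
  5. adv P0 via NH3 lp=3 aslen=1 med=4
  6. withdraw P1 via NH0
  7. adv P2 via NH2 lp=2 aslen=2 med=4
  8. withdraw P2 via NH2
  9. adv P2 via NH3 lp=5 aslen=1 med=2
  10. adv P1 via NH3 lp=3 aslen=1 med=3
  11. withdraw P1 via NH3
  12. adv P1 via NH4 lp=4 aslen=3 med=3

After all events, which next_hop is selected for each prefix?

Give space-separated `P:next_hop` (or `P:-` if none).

Op 1: best P0=NH1 P1=- P2=-
Op 2: best P0=NH1 P1=- P2=NH2
Op 3: best P0=NH1 P1=NH0 P2=NH2
Op 4: best P0=NH1 P1=NH0 P2=NH2
Op 5: best P0=NH1 P1=NH0 P2=NH2
Op 6: best P0=NH1 P1=- P2=NH2
Op 7: best P0=NH1 P1=- P2=NH3
Op 8: best P0=NH1 P1=- P2=NH3
Op 9: best P0=NH1 P1=- P2=NH3
Op 10: best P0=NH1 P1=NH3 P2=NH3
Op 11: best P0=NH1 P1=- P2=NH3
Op 12: best P0=NH1 P1=NH4 P2=NH3

Answer: P0:NH1 P1:NH4 P2:NH3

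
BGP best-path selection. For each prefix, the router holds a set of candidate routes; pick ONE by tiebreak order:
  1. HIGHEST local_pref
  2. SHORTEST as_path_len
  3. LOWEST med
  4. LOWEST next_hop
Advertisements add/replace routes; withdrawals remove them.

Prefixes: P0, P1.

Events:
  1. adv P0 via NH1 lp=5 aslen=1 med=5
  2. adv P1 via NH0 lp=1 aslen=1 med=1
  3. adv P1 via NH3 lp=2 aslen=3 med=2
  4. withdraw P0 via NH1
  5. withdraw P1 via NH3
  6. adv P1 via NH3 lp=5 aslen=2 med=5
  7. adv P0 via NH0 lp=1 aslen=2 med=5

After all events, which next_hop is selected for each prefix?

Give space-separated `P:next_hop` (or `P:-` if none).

Answer: P0:NH0 P1:NH3

Derivation:
Op 1: best P0=NH1 P1=-
Op 2: best P0=NH1 P1=NH0
Op 3: best P0=NH1 P1=NH3
Op 4: best P0=- P1=NH3
Op 5: best P0=- P1=NH0
Op 6: best P0=- P1=NH3
Op 7: best P0=NH0 P1=NH3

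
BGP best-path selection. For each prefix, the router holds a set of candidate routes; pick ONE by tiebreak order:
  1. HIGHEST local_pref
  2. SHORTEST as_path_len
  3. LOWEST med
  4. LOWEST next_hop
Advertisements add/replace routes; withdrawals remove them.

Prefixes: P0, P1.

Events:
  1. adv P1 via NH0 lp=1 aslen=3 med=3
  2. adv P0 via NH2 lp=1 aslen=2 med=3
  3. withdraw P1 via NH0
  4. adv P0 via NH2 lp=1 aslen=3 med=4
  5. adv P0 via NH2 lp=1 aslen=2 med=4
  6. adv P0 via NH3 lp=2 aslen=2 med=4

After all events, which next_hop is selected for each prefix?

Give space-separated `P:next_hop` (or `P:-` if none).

Answer: P0:NH3 P1:-

Derivation:
Op 1: best P0=- P1=NH0
Op 2: best P0=NH2 P1=NH0
Op 3: best P0=NH2 P1=-
Op 4: best P0=NH2 P1=-
Op 5: best P0=NH2 P1=-
Op 6: best P0=NH3 P1=-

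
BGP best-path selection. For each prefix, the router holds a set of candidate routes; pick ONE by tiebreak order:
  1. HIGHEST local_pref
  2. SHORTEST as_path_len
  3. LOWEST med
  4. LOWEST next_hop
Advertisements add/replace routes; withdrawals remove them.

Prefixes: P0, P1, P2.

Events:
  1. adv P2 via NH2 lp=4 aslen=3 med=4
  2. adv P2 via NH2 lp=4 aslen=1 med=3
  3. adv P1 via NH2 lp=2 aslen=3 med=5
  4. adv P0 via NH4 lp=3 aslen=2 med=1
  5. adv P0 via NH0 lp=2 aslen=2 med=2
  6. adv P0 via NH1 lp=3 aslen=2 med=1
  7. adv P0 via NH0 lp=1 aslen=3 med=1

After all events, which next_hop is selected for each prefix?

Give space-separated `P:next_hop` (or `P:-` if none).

Op 1: best P0=- P1=- P2=NH2
Op 2: best P0=- P1=- P2=NH2
Op 3: best P0=- P1=NH2 P2=NH2
Op 4: best P0=NH4 P1=NH2 P2=NH2
Op 5: best P0=NH4 P1=NH2 P2=NH2
Op 6: best P0=NH1 P1=NH2 P2=NH2
Op 7: best P0=NH1 P1=NH2 P2=NH2

Answer: P0:NH1 P1:NH2 P2:NH2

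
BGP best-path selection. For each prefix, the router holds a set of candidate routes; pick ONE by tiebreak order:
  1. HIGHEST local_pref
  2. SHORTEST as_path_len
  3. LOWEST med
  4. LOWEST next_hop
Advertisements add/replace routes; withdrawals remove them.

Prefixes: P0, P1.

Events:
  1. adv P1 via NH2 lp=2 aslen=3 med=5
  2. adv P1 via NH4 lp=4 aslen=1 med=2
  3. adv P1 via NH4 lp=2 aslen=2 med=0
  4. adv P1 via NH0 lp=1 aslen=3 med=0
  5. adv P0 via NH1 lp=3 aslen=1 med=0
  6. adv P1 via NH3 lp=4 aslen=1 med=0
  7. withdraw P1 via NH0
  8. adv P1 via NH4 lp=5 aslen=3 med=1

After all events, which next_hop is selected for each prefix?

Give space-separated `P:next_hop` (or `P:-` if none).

Answer: P0:NH1 P1:NH4

Derivation:
Op 1: best P0=- P1=NH2
Op 2: best P0=- P1=NH4
Op 3: best P0=- P1=NH4
Op 4: best P0=- P1=NH4
Op 5: best P0=NH1 P1=NH4
Op 6: best P0=NH1 P1=NH3
Op 7: best P0=NH1 P1=NH3
Op 8: best P0=NH1 P1=NH4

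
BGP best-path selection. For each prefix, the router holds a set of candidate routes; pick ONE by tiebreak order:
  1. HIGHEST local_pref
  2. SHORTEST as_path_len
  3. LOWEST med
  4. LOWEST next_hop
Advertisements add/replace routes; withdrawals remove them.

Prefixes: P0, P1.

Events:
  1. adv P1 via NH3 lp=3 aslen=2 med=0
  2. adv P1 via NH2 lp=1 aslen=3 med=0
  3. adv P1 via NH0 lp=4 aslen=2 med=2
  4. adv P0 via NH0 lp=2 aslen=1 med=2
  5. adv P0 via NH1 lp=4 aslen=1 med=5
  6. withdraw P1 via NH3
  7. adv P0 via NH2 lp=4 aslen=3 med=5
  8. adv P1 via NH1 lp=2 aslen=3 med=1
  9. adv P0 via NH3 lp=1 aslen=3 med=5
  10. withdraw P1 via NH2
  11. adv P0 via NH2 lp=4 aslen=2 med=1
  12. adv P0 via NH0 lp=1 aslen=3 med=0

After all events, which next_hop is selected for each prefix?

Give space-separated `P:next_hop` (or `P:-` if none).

Op 1: best P0=- P1=NH3
Op 2: best P0=- P1=NH3
Op 3: best P0=- P1=NH0
Op 4: best P0=NH0 P1=NH0
Op 5: best P0=NH1 P1=NH0
Op 6: best P0=NH1 P1=NH0
Op 7: best P0=NH1 P1=NH0
Op 8: best P0=NH1 P1=NH0
Op 9: best P0=NH1 P1=NH0
Op 10: best P0=NH1 P1=NH0
Op 11: best P0=NH1 P1=NH0
Op 12: best P0=NH1 P1=NH0

Answer: P0:NH1 P1:NH0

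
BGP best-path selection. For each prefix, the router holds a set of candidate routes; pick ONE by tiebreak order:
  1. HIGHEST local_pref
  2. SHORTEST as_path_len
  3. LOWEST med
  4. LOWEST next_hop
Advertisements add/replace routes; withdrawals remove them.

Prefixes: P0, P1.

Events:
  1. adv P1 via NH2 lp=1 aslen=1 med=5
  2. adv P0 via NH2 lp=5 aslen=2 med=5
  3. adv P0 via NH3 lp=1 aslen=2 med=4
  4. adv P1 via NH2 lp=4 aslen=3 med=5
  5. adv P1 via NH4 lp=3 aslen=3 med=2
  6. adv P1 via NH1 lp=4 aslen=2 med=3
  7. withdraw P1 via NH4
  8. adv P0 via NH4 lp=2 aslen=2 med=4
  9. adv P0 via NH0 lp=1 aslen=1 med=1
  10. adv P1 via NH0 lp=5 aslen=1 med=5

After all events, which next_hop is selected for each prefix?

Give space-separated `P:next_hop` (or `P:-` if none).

Answer: P0:NH2 P1:NH0

Derivation:
Op 1: best P0=- P1=NH2
Op 2: best P0=NH2 P1=NH2
Op 3: best P0=NH2 P1=NH2
Op 4: best P0=NH2 P1=NH2
Op 5: best P0=NH2 P1=NH2
Op 6: best P0=NH2 P1=NH1
Op 7: best P0=NH2 P1=NH1
Op 8: best P0=NH2 P1=NH1
Op 9: best P0=NH2 P1=NH1
Op 10: best P0=NH2 P1=NH0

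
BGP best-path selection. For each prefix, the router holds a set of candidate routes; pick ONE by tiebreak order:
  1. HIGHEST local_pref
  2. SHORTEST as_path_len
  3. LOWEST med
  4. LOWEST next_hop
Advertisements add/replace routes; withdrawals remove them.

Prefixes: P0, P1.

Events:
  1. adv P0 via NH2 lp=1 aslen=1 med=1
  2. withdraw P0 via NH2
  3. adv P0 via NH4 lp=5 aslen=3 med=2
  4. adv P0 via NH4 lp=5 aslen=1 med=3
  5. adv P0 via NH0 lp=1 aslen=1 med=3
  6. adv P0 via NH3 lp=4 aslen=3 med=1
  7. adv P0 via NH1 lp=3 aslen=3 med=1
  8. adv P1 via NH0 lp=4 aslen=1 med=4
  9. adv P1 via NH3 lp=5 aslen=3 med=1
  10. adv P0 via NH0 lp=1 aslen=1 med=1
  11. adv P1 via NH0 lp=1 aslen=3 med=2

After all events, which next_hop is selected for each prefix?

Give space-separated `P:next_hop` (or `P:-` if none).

Answer: P0:NH4 P1:NH3

Derivation:
Op 1: best P0=NH2 P1=-
Op 2: best P0=- P1=-
Op 3: best P0=NH4 P1=-
Op 4: best P0=NH4 P1=-
Op 5: best P0=NH4 P1=-
Op 6: best P0=NH4 P1=-
Op 7: best P0=NH4 P1=-
Op 8: best P0=NH4 P1=NH0
Op 9: best P0=NH4 P1=NH3
Op 10: best P0=NH4 P1=NH3
Op 11: best P0=NH4 P1=NH3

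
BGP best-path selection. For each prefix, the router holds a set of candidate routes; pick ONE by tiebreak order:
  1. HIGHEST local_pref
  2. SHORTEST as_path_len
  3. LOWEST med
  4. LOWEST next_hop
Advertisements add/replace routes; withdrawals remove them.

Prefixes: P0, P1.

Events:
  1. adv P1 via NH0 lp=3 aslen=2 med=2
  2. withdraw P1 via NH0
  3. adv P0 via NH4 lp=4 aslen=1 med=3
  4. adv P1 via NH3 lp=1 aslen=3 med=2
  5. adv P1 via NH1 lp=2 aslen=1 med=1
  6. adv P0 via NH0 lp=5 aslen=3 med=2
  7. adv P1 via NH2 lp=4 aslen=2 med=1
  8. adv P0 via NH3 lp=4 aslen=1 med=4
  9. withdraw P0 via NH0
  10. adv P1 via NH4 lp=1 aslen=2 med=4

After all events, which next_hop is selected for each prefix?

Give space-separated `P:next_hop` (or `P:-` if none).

Op 1: best P0=- P1=NH0
Op 2: best P0=- P1=-
Op 3: best P0=NH4 P1=-
Op 4: best P0=NH4 P1=NH3
Op 5: best P0=NH4 P1=NH1
Op 6: best P0=NH0 P1=NH1
Op 7: best P0=NH0 P1=NH2
Op 8: best P0=NH0 P1=NH2
Op 9: best P0=NH4 P1=NH2
Op 10: best P0=NH4 P1=NH2

Answer: P0:NH4 P1:NH2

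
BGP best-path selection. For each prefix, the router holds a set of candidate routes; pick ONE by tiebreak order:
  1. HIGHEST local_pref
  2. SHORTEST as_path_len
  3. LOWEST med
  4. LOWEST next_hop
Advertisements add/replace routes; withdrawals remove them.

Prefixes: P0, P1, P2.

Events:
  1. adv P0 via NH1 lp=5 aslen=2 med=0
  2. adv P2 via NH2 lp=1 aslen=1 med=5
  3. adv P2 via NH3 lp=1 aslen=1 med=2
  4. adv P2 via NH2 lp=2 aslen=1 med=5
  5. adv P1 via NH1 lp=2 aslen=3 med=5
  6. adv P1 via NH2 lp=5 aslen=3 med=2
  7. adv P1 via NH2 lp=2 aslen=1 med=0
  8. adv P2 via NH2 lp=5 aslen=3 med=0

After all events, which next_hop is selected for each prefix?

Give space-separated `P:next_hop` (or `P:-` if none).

Op 1: best P0=NH1 P1=- P2=-
Op 2: best P0=NH1 P1=- P2=NH2
Op 3: best P0=NH1 P1=- P2=NH3
Op 4: best P0=NH1 P1=- P2=NH2
Op 5: best P0=NH1 P1=NH1 P2=NH2
Op 6: best P0=NH1 P1=NH2 P2=NH2
Op 7: best P0=NH1 P1=NH2 P2=NH2
Op 8: best P0=NH1 P1=NH2 P2=NH2

Answer: P0:NH1 P1:NH2 P2:NH2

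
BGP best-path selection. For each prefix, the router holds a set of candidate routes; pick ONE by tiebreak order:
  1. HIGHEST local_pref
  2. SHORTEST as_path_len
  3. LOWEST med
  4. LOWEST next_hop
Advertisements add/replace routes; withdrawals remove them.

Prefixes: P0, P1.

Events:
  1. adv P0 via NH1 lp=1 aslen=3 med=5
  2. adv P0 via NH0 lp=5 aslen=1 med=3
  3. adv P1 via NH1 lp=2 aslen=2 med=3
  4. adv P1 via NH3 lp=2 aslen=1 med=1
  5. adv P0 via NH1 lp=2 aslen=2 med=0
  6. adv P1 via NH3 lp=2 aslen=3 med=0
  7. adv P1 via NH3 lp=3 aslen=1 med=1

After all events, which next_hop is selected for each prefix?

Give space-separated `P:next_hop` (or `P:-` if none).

Answer: P0:NH0 P1:NH3

Derivation:
Op 1: best P0=NH1 P1=-
Op 2: best P0=NH0 P1=-
Op 3: best P0=NH0 P1=NH1
Op 4: best P0=NH0 P1=NH3
Op 5: best P0=NH0 P1=NH3
Op 6: best P0=NH0 P1=NH1
Op 7: best P0=NH0 P1=NH3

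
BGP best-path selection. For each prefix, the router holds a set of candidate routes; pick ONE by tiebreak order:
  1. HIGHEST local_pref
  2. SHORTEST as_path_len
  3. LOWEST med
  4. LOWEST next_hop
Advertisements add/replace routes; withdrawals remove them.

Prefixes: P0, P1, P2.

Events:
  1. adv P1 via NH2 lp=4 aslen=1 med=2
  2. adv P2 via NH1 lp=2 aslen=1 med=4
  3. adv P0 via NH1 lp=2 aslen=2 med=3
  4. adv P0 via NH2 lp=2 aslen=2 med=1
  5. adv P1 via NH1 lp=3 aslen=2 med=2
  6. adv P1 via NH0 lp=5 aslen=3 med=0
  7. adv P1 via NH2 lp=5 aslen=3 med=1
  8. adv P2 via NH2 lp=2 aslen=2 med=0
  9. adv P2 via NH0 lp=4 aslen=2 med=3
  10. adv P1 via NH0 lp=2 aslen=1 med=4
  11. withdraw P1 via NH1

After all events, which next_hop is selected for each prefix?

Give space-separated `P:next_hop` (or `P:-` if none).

Op 1: best P0=- P1=NH2 P2=-
Op 2: best P0=- P1=NH2 P2=NH1
Op 3: best P0=NH1 P1=NH2 P2=NH1
Op 4: best P0=NH2 P1=NH2 P2=NH1
Op 5: best P0=NH2 P1=NH2 P2=NH1
Op 6: best P0=NH2 P1=NH0 P2=NH1
Op 7: best P0=NH2 P1=NH0 P2=NH1
Op 8: best P0=NH2 P1=NH0 P2=NH1
Op 9: best P0=NH2 P1=NH0 P2=NH0
Op 10: best P0=NH2 P1=NH2 P2=NH0
Op 11: best P0=NH2 P1=NH2 P2=NH0

Answer: P0:NH2 P1:NH2 P2:NH0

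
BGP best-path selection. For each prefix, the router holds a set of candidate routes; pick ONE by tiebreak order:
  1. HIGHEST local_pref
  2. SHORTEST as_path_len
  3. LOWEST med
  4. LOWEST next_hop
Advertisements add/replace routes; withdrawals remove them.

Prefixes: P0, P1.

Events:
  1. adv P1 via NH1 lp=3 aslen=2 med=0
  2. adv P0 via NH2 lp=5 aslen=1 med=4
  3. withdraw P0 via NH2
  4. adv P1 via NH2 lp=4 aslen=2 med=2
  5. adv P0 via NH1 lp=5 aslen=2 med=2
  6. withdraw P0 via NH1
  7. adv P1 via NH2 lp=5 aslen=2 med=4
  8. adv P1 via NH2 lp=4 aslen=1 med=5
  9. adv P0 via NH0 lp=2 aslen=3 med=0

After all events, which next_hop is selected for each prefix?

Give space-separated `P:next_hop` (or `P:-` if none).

Answer: P0:NH0 P1:NH2

Derivation:
Op 1: best P0=- P1=NH1
Op 2: best P0=NH2 P1=NH1
Op 3: best P0=- P1=NH1
Op 4: best P0=- P1=NH2
Op 5: best P0=NH1 P1=NH2
Op 6: best P0=- P1=NH2
Op 7: best P0=- P1=NH2
Op 8: best P0=- P1=NH2
Op 9: best P0=NH0 P1=NH2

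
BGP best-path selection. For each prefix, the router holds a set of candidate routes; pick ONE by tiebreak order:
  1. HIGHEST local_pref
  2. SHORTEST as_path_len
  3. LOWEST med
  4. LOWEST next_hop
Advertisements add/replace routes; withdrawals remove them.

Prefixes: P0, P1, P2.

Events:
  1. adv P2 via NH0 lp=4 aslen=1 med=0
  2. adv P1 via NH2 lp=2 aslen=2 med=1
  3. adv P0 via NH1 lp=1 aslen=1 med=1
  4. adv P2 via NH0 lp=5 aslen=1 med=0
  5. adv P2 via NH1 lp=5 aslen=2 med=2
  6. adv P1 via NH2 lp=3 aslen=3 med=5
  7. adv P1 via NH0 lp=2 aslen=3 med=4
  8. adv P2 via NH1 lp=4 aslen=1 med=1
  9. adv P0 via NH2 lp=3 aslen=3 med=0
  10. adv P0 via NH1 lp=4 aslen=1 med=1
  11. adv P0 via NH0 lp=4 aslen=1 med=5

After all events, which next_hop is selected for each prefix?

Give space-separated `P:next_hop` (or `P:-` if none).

Answer: P0:NH1 P1:NH2 P2:NH0

Derivation:
Op 1: best P0=- P1=- P2=NH0
Op 2: best P0=- P1=NH2 P2=NH0
Op 3: best P0=NH1 P1=NH2 P2=NH0
Op 4: best P0=NH1 P1=NH2 P2=NH0
Op 5: best P0=NH1 P1=NH2 P2=NH0
Op 6: best P0=NH1 P1=NH2 P2=NH0
Op 7: best P0=NH1 P1=NH2 P2=NH0
Op 8: best P0=NH1 P1=NH2 P2=NH0
Op 9: best P0=NH2 P1=NH2 P2=NH0
Op 10: best P0=NH1 P1=NH2 P2=NH0
Op 11: best P0=NH1 P1=NH2 P2=NH0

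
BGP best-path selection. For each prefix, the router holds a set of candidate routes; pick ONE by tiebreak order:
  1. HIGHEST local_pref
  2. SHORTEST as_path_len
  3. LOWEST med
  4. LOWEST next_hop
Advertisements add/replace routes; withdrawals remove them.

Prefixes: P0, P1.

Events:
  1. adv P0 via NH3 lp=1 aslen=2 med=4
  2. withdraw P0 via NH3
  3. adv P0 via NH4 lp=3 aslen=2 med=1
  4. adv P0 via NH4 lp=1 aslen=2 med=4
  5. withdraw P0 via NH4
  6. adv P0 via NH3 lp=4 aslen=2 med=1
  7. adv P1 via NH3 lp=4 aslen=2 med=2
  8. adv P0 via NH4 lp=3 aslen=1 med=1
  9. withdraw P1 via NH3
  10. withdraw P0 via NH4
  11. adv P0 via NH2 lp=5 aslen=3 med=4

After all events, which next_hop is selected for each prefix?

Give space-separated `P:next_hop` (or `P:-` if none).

Answer: P0:NH2 P1:-

Derivation:
Op 1: best P0=NH3 P1=-
Op 2: best P0=- P1=-
Op 3: best P0=NH4 P1=-
Op 4: best P0=NH4 P1=-
Op 5: best P0=- P1=-
Op 6: best P0=NH3 P1=-
Op 7: best P0=NH3 P1=NH3
Op 8: best P0=NH3 P1=NH3
Op 9: best P0=NH3 P1=-
Op 10: best P0=NH3 P1=-
Op 11: best P0=NH2 P1=-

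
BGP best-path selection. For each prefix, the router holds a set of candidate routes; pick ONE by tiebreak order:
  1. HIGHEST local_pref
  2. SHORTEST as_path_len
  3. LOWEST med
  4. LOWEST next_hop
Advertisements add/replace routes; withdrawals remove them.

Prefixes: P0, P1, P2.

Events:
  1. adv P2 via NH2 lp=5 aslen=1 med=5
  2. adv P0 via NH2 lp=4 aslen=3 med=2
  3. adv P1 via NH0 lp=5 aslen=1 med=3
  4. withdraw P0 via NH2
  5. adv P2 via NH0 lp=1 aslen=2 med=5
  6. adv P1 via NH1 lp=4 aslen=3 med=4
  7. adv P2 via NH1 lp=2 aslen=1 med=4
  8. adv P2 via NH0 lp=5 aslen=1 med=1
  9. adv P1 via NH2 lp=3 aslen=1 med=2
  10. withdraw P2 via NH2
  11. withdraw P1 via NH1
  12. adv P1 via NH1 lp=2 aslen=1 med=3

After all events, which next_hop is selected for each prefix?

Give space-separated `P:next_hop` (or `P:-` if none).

Op 1: best P0=- P1=- P2=NH2
Op 2: best P0=NH2 P1=- P2=NH2
Op 3: best P0=NH2 P1=NH0 P2=NH2
Op 4: best P0=- P1=NH0 P2=NH2
Op 5: best P0=- P1=NH0 P2=NH2
Op 6: best P0=- P1=NH0 P2=NH2
Op 7: best P0=- P1=NH0 P2=NH2
Op 8: best P0=- P1=NH0 P2=NH0
Op 9: best P0=- P1=NH0 P2=NH0
Op 10: best P0=- P1=NH0 P2=NH0
Op 11: best P0=- P1=NH0 P2=NH0
Op 12: best P0=- P1=NH0 P2=NH0

Answer: P0:- P1:NH0 P2:NH0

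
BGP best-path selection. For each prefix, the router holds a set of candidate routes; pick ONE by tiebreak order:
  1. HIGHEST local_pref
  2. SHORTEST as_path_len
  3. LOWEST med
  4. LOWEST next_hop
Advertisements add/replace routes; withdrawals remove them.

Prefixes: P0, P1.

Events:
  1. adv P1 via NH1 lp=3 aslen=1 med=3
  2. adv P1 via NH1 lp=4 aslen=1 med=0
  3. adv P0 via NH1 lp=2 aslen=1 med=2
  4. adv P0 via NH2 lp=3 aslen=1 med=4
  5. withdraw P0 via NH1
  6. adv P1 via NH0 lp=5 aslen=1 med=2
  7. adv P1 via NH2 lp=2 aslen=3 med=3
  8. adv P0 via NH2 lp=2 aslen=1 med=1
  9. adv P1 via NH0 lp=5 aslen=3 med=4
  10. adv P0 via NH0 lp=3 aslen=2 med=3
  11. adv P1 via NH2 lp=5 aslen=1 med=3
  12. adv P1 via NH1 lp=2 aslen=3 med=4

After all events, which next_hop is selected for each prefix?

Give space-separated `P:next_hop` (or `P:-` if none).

Answer: P0:NH0 P1:NH2

Derivation:
Op 1: best P0=- P1=NH1
Op 2: best P0=- P1=NH1
Op 3: best P0=NH1 P1=NH1
Op 4: best P0=NH2 P1=NH1
Op 5: best P0=NH2 P1=NH1
Op 6: best P0=NH2 P1=NH0
Op 7: best P0=NH2 P1=NH0
Op 8: best P0=NH2 P1=NH0
Op 9: best P0=NH2 P1=NH0
Op 10: best P0=NH0 P1=NH0
Op 11: best P0=NH0 P1=NH2
Op 12: best P0=NH0 P1=NH2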